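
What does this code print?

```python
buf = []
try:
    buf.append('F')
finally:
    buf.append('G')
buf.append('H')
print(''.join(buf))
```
FGH

try/finally without except, no exception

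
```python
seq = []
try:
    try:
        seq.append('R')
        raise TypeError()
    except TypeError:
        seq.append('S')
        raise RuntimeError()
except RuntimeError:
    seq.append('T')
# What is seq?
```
['R', 'S', 'T']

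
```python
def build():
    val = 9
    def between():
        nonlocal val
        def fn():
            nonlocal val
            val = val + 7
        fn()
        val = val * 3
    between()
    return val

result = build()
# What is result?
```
48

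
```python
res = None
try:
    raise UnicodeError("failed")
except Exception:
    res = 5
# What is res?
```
5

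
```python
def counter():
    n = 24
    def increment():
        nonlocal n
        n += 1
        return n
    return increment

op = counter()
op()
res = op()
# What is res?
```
26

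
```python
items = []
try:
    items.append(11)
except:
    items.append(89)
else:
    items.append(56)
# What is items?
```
[11, 56]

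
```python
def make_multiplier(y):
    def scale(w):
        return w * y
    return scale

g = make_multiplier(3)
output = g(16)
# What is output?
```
48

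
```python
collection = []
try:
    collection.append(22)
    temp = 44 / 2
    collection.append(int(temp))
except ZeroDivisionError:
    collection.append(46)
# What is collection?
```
[22, 22]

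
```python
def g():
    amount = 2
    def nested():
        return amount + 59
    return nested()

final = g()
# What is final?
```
61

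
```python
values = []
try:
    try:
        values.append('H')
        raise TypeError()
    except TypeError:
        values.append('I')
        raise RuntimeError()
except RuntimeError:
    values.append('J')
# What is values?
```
['H', 'I', 'J']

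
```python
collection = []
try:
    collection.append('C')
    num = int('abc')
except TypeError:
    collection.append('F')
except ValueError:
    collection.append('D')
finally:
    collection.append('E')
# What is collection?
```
['C', 'D', 'E']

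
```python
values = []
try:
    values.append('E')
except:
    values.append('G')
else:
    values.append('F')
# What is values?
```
['E', 'F']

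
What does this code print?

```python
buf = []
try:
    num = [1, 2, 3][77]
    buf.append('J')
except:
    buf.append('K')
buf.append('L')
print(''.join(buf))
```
KL

Exception raised in try, caught by bare except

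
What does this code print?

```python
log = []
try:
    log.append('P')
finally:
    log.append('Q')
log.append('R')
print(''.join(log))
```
PQR

try/finally without except, no exception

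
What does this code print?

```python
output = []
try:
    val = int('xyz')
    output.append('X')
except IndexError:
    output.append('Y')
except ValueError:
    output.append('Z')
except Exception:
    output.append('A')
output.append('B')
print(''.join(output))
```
ZB

ValueError matches before generic Exception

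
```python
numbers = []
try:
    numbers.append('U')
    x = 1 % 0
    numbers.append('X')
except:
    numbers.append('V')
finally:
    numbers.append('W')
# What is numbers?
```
['U', 'V', 'W']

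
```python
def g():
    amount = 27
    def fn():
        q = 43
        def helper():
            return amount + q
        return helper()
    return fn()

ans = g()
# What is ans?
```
70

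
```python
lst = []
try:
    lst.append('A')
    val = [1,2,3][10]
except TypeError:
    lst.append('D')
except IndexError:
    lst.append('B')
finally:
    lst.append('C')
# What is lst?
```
['A', 'B', 'C']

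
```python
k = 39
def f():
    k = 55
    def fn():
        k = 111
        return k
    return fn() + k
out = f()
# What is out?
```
166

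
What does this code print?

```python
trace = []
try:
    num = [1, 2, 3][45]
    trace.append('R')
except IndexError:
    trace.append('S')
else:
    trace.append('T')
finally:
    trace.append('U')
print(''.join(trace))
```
SU

Exception: except runs, else skipped, finally runs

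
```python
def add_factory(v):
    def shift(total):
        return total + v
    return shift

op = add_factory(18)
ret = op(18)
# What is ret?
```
36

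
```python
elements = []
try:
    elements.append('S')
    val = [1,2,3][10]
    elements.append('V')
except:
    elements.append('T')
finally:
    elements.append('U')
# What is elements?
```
['S', 'T', 'U']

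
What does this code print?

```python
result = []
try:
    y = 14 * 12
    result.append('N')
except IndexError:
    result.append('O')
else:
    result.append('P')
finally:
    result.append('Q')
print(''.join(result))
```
NPQ

else runs before finally when no exception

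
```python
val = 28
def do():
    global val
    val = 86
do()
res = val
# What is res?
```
86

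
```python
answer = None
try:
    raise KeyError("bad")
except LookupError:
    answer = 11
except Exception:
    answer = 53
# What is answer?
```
11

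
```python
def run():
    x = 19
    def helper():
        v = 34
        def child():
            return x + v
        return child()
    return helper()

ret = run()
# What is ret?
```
53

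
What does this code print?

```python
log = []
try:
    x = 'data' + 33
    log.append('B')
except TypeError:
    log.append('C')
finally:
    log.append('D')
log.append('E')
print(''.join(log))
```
CDE

finally always runs, even after exception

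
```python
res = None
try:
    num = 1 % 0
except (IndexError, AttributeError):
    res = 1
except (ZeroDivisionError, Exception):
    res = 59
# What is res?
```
59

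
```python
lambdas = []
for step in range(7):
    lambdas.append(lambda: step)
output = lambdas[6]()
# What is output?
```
6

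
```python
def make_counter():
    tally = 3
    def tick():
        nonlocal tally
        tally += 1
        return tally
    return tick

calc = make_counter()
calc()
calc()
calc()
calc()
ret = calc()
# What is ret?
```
8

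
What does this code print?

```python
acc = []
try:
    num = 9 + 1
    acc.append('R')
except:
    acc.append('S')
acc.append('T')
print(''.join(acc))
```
RT

No exception, try block completes normally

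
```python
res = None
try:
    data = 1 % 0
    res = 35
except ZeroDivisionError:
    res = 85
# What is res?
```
85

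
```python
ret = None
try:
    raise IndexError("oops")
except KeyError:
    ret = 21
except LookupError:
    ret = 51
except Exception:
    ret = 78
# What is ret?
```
51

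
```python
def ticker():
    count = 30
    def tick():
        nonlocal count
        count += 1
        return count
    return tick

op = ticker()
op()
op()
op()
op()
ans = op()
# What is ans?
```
35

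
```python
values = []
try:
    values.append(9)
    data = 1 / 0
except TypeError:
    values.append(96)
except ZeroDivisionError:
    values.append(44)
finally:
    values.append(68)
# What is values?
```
[9, 44, 68]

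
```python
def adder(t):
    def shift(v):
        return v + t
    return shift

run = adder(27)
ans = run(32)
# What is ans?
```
59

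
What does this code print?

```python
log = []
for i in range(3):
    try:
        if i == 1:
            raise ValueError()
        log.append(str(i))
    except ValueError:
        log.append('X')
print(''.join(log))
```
0X2

Exception on i=1 caught, loop continues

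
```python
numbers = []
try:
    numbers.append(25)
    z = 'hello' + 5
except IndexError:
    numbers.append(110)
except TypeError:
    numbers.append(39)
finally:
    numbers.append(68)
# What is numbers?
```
[25, 39, 68]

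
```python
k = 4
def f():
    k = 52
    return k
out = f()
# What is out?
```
52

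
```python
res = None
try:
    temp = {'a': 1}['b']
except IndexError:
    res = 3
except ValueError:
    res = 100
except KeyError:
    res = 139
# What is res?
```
139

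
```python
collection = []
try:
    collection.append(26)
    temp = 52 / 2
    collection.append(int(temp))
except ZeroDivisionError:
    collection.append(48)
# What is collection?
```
[26, 26]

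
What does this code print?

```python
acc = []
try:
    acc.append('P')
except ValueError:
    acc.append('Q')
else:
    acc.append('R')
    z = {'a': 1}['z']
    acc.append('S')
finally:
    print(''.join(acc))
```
PR

Try succeeds, else appends 'R', KeyError in else is uncaught, finally prints before exception propagates ('S' never appended)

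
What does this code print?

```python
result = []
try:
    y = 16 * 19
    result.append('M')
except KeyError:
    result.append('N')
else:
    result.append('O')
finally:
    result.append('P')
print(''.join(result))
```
MOP

else runs before finally when no exception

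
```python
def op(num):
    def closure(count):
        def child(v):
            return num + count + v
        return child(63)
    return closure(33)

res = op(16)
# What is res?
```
112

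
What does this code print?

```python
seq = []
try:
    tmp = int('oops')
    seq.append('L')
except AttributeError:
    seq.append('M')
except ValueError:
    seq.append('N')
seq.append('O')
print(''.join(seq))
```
NO

ValueError is caught by its specific handler, not AttributeError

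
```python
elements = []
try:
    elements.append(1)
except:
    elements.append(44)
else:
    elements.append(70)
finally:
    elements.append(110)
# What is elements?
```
[1, 70, 110]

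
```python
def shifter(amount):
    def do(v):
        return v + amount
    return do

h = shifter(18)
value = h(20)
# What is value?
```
38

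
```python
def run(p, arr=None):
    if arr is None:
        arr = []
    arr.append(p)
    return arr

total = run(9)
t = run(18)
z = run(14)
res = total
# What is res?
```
[9]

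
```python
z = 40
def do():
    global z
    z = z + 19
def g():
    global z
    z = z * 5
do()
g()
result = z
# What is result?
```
295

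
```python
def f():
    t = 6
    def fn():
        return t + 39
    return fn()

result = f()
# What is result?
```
45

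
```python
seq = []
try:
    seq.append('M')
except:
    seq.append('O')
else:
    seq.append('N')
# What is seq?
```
['M', 'N']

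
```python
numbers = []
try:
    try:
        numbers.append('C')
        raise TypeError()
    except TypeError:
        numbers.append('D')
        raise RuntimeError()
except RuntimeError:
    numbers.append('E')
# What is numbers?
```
['C', 'D', 'E']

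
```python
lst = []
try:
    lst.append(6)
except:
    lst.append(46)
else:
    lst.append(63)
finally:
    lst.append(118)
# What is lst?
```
[6, 63, 118]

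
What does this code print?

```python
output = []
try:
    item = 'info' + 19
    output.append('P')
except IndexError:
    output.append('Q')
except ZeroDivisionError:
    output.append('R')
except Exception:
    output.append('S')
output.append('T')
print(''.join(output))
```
ST

TypeError not specifically caught, falls to Exception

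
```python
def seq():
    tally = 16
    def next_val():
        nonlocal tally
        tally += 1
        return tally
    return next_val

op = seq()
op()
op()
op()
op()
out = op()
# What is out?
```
21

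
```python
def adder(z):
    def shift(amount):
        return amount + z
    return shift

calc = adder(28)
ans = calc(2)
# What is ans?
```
30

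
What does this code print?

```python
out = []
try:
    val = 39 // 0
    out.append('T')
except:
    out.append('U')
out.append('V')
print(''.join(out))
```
UV

Exception raised in try, caught by bare except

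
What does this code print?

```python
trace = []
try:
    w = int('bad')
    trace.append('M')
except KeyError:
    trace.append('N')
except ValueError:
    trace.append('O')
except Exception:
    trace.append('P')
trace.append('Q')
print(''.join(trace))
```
OQ

ValueError matches before generic Exception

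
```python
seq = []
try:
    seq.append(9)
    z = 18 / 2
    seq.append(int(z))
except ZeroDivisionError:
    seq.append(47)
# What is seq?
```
[9, 9]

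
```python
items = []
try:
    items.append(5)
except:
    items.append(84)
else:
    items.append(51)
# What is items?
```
[5, 51]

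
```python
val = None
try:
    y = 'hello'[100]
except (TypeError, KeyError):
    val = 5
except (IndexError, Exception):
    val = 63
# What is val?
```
63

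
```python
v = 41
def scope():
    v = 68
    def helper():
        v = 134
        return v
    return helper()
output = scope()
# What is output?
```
134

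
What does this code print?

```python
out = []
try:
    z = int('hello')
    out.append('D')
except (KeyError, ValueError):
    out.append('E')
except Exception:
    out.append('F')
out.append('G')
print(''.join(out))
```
EG

ValueError matches tuple containing it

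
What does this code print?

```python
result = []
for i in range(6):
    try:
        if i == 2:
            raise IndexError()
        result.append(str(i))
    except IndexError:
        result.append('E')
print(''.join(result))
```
01E345

Exception on i=2 caught, loop continues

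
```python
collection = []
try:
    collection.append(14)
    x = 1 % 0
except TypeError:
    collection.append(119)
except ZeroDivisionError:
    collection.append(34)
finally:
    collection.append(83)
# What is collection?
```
[14, 34, 83]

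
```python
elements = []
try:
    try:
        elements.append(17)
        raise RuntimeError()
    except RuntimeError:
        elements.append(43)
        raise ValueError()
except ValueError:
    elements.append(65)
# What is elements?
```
[17, 43, 65]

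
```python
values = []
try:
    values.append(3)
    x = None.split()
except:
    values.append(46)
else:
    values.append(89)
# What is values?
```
[3, 46]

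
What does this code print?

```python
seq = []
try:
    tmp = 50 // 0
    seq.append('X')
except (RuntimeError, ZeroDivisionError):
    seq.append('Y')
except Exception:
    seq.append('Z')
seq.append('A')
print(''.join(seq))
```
YA

ZeroDivisionError matches tuple containing it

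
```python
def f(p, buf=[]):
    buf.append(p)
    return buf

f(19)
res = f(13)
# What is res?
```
[19, 13]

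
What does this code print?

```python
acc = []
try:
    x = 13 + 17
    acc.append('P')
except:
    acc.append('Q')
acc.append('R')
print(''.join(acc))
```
PR

No exception, try block completes normally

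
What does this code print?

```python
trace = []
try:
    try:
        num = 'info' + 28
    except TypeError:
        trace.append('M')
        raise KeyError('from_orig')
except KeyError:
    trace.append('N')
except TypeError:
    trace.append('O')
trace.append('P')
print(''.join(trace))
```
MNP

KeyError raised and caught, original TypeError not re-raised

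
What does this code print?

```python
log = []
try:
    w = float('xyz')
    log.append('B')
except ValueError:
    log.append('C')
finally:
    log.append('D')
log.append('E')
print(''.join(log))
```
CDE

finally always runs, even after exception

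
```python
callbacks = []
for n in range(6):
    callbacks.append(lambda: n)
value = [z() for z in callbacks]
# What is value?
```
[5, 5, 5, 5, 5, 5]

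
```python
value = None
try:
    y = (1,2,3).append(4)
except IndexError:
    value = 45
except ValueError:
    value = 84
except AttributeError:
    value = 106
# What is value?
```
106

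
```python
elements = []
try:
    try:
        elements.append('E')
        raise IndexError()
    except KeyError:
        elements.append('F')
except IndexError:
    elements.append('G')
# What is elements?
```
['E', 'G']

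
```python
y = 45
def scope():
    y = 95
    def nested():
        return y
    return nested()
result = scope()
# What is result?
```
95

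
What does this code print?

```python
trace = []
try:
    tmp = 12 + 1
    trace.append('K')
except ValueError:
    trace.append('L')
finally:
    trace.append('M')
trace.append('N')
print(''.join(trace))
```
KMN

finally runs after normal execution too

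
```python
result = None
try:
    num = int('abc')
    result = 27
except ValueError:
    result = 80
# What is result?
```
80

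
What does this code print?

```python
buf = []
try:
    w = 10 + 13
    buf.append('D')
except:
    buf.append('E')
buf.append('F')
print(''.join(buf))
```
DF

No exception, try block completes normally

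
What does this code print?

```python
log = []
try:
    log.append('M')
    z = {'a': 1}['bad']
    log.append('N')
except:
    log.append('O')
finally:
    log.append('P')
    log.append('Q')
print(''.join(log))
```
MOPQ

Code before exception runs, then except, then all of finally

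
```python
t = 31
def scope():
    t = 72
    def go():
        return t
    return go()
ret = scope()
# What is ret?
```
72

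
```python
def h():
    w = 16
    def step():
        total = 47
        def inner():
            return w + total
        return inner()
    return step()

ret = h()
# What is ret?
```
63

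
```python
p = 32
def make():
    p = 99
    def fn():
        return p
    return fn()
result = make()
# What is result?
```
99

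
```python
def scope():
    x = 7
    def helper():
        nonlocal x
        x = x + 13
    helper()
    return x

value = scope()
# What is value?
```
20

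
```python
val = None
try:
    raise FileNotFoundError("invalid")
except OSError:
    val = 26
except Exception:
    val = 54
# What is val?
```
26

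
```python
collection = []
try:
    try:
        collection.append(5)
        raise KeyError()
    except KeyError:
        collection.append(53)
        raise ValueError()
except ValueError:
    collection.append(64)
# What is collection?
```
[5, 53, 64]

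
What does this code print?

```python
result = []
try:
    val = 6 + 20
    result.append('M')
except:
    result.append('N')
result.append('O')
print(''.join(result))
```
MO

No exception, try block completes normally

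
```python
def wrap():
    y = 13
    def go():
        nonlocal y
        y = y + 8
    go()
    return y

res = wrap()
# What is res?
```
21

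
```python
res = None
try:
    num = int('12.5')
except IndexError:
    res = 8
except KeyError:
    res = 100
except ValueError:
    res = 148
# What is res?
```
148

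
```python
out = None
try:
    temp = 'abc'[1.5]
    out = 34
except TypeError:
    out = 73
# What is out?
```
73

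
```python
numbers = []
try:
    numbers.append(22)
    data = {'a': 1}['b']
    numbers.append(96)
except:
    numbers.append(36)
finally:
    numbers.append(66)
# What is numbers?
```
[22, 36, 66]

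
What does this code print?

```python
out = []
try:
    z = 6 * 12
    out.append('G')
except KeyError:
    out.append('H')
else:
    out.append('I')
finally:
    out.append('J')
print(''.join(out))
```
GIJ

else runs before finally when no exception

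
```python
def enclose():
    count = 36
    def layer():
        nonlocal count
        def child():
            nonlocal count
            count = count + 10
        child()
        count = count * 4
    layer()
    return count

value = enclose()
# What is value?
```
184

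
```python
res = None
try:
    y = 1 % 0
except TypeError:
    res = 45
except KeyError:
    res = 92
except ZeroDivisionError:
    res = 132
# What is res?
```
132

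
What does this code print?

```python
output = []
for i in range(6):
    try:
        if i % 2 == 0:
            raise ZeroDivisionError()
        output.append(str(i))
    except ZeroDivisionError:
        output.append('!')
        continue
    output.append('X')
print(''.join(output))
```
!1X!3X!5X

continue in except skips rest of loop body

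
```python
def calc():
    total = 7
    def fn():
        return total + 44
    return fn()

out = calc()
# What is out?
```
51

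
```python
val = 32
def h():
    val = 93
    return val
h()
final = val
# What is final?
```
32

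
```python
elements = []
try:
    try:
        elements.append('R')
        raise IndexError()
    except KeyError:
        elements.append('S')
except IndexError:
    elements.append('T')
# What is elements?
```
['R', 'T']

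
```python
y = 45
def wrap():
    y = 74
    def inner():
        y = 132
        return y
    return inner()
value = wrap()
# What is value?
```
132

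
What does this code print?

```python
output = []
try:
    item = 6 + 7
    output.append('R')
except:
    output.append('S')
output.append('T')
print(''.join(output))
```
RT

No exception, try block completes normally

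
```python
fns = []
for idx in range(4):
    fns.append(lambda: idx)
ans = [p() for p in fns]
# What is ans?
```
[3, 3, 3, 3]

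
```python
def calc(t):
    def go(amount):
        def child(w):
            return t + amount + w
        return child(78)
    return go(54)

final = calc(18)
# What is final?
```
150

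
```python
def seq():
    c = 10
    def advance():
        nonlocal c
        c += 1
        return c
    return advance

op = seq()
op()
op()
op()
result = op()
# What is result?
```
14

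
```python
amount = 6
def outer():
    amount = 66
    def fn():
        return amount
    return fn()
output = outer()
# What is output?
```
66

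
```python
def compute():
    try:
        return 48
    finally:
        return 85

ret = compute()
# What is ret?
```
85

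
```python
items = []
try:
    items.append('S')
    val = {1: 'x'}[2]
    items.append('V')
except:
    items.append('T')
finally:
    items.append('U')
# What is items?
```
['S', 'T', 'U']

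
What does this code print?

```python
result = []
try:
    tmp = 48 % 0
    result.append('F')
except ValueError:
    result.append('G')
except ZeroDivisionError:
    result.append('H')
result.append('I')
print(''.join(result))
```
HI

ZeroDivisionError is caught by its specific handler, not ValueError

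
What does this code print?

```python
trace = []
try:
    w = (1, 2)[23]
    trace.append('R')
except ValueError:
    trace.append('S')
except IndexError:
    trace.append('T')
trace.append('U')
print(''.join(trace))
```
TU

IndexError is caught by its specific handler, not ValueError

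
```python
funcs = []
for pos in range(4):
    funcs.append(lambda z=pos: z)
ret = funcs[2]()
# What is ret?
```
2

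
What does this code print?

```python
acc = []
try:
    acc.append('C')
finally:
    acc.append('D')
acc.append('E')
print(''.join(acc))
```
CDE

try/finally without except, no exception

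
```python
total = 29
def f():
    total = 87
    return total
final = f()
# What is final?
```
87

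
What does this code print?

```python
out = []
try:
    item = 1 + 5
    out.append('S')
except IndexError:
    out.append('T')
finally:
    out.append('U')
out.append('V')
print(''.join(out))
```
SUV

finally runs after normal execution too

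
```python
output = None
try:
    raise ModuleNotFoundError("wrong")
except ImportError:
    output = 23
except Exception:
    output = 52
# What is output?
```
23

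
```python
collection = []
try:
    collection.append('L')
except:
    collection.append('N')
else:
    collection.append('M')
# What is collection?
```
['L', 'M']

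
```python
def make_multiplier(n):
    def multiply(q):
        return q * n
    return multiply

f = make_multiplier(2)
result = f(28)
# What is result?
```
56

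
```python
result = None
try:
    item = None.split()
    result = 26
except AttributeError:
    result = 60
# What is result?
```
60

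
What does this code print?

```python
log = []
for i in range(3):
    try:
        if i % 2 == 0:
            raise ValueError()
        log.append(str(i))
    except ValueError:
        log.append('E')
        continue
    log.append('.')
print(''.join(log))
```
E1.E

continue in except skips rest of loop body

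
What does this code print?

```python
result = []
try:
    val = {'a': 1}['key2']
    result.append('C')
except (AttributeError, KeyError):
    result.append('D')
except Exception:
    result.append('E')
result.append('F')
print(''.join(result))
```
DF

KeyError matches tuple containing it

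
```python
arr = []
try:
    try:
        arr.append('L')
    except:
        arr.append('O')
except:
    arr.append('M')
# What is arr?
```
['L']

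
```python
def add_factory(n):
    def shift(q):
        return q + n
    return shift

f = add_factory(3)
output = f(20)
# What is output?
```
23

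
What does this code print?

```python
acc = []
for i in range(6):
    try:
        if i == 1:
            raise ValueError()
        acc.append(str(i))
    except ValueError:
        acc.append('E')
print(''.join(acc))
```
0E2345

Exception on i=1 caught, loop continues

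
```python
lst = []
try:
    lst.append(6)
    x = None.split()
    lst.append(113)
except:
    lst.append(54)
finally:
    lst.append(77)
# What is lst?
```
[6, 54, 77]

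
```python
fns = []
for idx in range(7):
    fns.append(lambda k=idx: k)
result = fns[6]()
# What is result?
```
6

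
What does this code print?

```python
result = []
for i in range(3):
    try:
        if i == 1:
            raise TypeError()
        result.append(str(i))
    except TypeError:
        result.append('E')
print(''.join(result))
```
0E2

Exception on i=1 caught, loop continues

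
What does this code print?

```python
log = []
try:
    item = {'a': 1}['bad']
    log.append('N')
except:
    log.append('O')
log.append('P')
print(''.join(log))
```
OP

Exception raised in try, caught by bare except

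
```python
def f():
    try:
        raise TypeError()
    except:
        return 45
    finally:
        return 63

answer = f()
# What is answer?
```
63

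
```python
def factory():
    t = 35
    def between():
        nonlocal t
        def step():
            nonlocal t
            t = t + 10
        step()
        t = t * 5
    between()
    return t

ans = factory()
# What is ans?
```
225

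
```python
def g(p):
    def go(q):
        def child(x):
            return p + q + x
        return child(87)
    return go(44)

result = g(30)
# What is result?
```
161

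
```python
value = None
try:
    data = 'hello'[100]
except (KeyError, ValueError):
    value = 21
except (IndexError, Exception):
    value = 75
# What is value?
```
75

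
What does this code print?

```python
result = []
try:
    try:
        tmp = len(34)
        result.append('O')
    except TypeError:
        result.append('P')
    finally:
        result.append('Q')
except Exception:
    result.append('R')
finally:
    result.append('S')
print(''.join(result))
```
PQS

Both finally blocks run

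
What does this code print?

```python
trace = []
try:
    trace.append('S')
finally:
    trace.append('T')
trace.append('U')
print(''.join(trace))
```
STU

try/finally without except, no exception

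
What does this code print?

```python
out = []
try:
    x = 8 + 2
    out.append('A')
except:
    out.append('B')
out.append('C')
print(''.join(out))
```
AC

No exception, try block completes normally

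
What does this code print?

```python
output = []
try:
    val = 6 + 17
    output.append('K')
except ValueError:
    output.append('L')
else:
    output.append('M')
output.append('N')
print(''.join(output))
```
KMN

else block runs when no exception occurs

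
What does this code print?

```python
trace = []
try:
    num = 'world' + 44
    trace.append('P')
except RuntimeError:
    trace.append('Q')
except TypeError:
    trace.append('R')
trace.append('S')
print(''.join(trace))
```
RS

TypeError is caught by its specific handler, not RuntimeError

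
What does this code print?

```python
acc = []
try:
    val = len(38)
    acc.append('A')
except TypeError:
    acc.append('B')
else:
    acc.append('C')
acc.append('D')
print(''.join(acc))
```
BD

else block skipped when exception is caught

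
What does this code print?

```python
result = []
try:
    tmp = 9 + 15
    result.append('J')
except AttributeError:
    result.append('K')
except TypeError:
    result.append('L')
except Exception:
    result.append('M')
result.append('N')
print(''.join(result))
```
JN

No exception, try block completes normally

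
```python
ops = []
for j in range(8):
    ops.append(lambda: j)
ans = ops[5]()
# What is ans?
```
7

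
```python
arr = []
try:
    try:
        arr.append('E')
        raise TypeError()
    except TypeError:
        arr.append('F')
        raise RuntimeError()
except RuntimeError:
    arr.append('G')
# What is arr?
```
['E', 'F', 'G']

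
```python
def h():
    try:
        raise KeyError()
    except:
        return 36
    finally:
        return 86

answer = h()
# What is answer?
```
86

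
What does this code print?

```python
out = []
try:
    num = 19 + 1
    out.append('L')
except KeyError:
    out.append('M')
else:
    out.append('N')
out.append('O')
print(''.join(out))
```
LNO

else block runs when no exception occurs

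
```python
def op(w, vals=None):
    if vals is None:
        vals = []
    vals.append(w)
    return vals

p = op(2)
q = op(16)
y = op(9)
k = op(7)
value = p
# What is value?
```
[2]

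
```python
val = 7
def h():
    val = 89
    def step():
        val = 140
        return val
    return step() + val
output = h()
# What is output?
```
229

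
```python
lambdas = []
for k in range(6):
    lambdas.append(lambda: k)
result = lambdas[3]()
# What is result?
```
5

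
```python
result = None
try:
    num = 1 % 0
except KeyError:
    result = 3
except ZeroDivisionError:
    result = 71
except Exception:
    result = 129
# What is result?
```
71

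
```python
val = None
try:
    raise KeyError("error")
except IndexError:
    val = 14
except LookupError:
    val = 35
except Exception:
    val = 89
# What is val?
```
35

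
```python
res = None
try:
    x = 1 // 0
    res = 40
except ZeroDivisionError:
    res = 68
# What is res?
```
68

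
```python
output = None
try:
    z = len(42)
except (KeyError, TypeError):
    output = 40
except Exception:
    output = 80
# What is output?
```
40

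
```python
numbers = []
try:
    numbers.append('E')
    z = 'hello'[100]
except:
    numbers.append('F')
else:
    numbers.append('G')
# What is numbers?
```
['E', 'F']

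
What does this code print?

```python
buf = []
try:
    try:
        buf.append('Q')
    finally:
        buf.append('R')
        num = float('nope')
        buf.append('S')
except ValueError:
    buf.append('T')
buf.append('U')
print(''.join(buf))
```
QRTU

Exception in inner finally caught by outer except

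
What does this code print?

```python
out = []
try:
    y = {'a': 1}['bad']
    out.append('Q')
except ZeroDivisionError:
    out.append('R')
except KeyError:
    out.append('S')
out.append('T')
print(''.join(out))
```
ST

KeyError is caught by its specific handler, not ZeroDivisionError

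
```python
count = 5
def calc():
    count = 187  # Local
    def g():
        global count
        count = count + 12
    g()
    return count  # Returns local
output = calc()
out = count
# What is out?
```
17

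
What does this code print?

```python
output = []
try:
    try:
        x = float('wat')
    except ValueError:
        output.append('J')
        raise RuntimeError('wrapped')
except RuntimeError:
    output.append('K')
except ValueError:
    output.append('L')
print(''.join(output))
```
JK

New RuntimeError raised, caught by outer RuntimeError handler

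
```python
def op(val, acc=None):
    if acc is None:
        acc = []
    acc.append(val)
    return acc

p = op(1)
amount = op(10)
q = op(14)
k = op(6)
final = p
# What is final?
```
[1]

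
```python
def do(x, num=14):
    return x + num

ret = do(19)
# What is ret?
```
33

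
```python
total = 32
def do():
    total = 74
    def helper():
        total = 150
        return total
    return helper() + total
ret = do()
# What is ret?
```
224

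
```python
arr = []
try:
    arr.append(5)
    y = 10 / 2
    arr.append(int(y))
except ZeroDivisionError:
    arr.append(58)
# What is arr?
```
[5, 5]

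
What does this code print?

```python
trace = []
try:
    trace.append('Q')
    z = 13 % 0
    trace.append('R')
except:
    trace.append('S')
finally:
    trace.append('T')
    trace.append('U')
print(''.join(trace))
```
QSTU

Code before exception runs, then except, then all of finally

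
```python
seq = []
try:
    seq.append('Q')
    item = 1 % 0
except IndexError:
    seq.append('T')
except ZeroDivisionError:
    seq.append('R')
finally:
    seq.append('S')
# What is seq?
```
['Q', 'R', 'S']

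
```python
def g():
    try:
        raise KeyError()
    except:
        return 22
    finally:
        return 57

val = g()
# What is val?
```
57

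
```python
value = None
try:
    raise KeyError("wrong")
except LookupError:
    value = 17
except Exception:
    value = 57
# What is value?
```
17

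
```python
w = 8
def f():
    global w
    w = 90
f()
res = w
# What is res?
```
90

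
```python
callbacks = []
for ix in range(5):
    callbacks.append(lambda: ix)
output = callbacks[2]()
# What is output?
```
4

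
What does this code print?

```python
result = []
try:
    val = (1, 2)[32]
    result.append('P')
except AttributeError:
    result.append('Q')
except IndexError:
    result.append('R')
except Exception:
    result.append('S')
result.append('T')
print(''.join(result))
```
RT

IndexError matches before generic Exception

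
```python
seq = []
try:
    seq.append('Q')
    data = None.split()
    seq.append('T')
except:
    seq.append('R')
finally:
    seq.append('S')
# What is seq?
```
['Q', 'R', 'S']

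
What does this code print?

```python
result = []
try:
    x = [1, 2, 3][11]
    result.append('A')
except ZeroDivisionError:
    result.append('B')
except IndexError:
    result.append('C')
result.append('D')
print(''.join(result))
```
CD

IndexError is caught by its specific handler, not ZeroDivisionError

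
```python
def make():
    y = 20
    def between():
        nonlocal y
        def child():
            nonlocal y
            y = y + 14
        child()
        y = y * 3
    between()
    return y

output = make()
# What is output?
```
102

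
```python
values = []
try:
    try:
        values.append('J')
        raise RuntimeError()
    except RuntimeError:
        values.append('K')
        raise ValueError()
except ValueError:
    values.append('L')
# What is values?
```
['J', 'K', 'L']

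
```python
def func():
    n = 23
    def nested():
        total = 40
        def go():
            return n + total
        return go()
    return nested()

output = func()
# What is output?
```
63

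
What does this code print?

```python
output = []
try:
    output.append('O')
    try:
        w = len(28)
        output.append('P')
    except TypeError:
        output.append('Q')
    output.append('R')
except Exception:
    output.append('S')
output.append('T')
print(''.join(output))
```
OQRT

Inner exception caught by inner handler, outer continues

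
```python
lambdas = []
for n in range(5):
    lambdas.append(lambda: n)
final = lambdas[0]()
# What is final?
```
4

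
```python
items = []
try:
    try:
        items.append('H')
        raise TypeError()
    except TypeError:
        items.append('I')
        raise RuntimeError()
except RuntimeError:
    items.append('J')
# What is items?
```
['H', 'I', 'J']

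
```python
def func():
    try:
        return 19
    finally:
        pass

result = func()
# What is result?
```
19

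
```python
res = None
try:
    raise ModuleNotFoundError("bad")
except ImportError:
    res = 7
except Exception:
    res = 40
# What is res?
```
7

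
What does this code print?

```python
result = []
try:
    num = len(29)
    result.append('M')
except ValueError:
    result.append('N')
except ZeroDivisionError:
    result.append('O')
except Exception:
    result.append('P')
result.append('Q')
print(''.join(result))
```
PQ

TypeError not specifically caught, falls to Exception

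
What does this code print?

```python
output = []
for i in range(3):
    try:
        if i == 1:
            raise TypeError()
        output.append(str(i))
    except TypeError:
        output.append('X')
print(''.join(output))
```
0X2

Exception on i=1 caught, loop continues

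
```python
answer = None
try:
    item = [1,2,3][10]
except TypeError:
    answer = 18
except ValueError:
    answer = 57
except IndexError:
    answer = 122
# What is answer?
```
122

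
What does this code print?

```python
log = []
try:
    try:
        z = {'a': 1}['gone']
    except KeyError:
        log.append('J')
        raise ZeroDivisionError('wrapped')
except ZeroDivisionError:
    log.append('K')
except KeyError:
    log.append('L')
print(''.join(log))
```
JK

New ZeroDivisionError raised, caught by outer ZeroDivisionError handler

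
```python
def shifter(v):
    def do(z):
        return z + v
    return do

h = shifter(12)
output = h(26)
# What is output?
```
38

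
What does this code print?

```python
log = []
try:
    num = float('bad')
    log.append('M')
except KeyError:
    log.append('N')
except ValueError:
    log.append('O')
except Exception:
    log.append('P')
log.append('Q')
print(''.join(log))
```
OQ

ValueError matches before generic Exception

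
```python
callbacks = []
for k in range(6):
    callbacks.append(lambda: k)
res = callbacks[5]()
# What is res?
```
5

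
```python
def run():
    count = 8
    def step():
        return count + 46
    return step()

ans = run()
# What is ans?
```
54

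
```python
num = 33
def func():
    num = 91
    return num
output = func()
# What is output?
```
91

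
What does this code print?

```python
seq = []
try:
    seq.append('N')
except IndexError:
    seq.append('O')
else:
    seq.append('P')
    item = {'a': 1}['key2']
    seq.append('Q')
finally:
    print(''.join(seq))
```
NP

Try succeeds, else appends 'P', KeyError in else is uncaught, finally prints before exception propagates ('Q' never appended)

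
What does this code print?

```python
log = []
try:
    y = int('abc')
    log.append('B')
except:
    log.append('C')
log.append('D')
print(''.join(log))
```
CD

Exception raised in try, caught by bare except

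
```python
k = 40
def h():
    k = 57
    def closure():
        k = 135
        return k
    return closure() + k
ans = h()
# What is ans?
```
192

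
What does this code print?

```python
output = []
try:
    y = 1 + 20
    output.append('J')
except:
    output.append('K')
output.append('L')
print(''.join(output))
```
JL

No exception, try block completes normally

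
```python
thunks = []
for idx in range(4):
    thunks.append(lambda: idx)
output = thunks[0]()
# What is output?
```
3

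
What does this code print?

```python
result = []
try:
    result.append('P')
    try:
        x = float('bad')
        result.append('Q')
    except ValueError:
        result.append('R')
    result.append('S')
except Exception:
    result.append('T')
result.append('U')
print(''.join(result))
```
PRSU

Inner exception caught by inner handler, outer continues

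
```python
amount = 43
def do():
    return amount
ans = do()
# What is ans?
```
43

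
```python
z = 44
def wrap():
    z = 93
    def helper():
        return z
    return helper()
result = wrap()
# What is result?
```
93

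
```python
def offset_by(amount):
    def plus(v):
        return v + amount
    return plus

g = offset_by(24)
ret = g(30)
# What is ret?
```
54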